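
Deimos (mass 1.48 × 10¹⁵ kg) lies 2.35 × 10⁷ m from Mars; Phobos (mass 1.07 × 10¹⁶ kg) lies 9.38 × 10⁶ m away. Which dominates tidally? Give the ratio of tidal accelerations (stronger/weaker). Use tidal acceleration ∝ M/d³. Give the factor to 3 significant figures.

Phobos, by a factor of ≈ 114

The tide-raising term goes as M/d³ (the gradient of a 1/d² field).
Deimos: (1.48 × 10¹⁵) / (2.35 × 10⁷)³ = 1.140 × 10⁻⁷
Phobos: (1.07 × 10¹⁶) / (9.38 × 10⁶)³ = 1.297 × 10⁻⁵
Ratio (larger/smaller) = 114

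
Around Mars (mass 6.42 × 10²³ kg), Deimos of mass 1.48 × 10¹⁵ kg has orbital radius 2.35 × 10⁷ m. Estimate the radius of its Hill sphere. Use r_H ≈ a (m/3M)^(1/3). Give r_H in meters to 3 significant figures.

2.15 × 10⁴ m

r_H ≈ a (m/3M)^(1/3)
    = (2.35 × 10⁷) × (1.48 × 10¹⁵ / (3 × 6.42 × 10²³))^(1/3)
    = 2.15 × 10⁴ m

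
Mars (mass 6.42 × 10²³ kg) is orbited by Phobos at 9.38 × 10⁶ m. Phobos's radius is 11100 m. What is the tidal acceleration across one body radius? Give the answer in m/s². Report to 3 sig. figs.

1.15 × 10⁻³ m/s²

a_tidal = 2GMr/d³
        = 2 × (6.674 × 10⁻¹¹) × (6.42 × 10²³) × (11100) / (9.38 × 10⁶)³
        = 1.15 × 10⁻³ m/s²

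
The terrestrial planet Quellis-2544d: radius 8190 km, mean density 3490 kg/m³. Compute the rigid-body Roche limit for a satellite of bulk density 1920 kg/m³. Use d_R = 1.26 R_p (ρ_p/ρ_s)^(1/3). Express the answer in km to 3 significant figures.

d_R = 1.26 × 8190 km × (3490/1920)^(1/3)
    = 12600 km

12600 km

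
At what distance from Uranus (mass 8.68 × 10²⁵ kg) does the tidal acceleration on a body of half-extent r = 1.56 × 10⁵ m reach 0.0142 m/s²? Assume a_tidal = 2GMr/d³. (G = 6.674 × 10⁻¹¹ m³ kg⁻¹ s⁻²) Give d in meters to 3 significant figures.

2GMr/d³ = a_tidal  ⇒  d = (2GMr / a_tidal)^(1/3)
d = (2 × 6.674×10⁻¹¹ × (8.68 × 10²⁵) × (1.56 × 10⁵) / (0.0142))^(1/3)
  = 5.03 × 10⁷ m

5.03 × 10⁷ m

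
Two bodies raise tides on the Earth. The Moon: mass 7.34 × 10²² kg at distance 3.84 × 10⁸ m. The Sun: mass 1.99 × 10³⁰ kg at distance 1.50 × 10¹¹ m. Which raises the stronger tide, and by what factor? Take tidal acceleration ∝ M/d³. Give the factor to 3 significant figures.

Tidal stretch scales as M/d³; compute that for each body.
The Moon: (7.34 × 10²²) / (3.84 × 10⁸)³ = 1.296 × 10⁻³
The Sun: (1.99 × 10³⁰) / (1.50 × 10¹¹)³ = 5.896 × 10⁻⁴
Ratio (larger/smaller) = 2.20

The Moon, by a factor of ≈ 2.20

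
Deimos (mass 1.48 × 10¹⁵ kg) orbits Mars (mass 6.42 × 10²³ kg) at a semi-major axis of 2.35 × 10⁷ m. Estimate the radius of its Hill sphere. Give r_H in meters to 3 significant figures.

r_H ≈ a (m/3M)^(1/3)
    = (2.35 × 10⁷) × (1.48 × 10¹⁵ / (3 × 6.42 × 10²³))^(1/3)
    = 2.15 × 10⁴ m

2.15 × 10⁴ m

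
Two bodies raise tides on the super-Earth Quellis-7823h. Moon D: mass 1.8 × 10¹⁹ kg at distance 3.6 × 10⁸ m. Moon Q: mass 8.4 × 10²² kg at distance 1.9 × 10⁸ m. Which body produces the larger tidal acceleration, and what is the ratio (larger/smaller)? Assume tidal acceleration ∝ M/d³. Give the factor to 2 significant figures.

Moon Q, by a factor of ≈ 32000

Compare M/d³ for the two perturbers:
Moon D: (1.8 × 10¹⁹) / (3.6 × 10⁸)³ = 3.858 × 10⁻⁷
Moon Q: (8.4 × 10²²) / (1.9 × 10⁸)³ = 1.225 × 10⁻²
Ratio (larger/smaller) = 32000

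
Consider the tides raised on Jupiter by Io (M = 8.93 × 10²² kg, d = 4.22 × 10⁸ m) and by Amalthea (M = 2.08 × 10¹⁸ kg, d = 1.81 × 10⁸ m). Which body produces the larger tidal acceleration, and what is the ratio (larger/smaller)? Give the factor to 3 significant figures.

Io, by a factor of ≈ 3390

The tide-raising term goes as M/d³ (the gradient of a 1/d² field).
Io: (8.93 × 10²²) / (4.22 × 10⁸)³ = 1.188 × 10⁻³
Amalthea: (2.08 × 10¹⁸) / (1.81 × 10⁸)³ = 3.508 × 10⁻⁷
Ratio (larger/smaller) = 3390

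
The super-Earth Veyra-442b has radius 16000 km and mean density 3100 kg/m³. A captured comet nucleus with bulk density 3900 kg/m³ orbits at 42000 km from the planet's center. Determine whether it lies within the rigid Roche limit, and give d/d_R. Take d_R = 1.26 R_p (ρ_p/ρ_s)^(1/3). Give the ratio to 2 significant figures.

outside; d/d_R ≈ 2.2

d_R = 1.26 × (16000 km) × (3100/3900)^(1/3) = 18670 km
d/d_R = (42000) / (18670) = 2.2
Since d/d_R > 1, the body is outside the Roche limit.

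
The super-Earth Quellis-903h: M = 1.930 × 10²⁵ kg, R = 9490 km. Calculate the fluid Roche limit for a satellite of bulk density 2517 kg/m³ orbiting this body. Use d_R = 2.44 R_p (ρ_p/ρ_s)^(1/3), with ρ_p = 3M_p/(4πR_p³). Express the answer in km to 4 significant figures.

29850 km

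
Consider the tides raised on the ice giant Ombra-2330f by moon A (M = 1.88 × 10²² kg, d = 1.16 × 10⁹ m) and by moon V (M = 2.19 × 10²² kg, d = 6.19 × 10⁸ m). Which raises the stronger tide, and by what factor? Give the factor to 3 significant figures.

Moon V, by a factor of ≈ 7.67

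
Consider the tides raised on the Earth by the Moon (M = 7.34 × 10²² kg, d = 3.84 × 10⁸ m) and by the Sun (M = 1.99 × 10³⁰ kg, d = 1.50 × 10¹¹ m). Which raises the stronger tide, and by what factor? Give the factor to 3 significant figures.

Tidal stretch scales as M/d³; compute that for each body.
The Moon: (7.34 × 10²²) / (3.84 × 10⁸)³ = 1.296 × 10⁻³
The Sun: (1.99 × 10³⁰) / (1.50 × 10¹¹)³ = 5.896 × 10⁻⁴
Ratio (larger/smaller) = 2.20

The Moon, by a factor of ≈ 2.20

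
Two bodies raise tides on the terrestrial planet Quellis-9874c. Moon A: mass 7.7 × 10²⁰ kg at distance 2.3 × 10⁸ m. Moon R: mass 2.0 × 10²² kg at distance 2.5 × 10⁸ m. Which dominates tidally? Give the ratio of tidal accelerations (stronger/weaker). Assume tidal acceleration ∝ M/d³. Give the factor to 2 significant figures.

Compare M/d³ for the two perturbers:
Moon A: (7.7 × 10²⁰) / (2.3 × 10⁸)³ = 6.329 × 10⁻⁵
Moon R: (2.0 × 10²²) / (2.5 × 10⁸)³ = 1.280 × 10⁻³
Ratio (larger/smaller) = 20

Moon R, by a factor of ≈ 20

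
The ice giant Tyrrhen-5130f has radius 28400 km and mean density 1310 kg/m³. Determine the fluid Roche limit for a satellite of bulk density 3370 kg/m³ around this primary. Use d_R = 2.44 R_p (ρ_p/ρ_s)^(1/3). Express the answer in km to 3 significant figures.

d_R = 2.44 × 28400 km × (1310/3370)^(1/3)
    = 50600 km

50600 km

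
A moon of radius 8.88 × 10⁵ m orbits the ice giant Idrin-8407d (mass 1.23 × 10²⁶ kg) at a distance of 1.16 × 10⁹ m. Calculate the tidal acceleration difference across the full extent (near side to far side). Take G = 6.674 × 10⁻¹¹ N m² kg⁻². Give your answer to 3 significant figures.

a_tidal = 4GMr/d³
        = 4 × (6.674 × 10⁻¹¹) × (1.23 × 10²⁶) × (8.88 × 10⁵) / (1.16 × 10⁹)³
        = 1.87 × 10⁻⁵ m/s²

1.87 × 10⁻⁵ m/s²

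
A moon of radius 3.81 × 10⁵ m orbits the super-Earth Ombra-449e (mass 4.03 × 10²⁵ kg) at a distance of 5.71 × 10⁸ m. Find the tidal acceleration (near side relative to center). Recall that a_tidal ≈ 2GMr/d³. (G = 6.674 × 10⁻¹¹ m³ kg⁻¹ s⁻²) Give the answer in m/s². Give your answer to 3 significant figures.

a_tidal = 2GMr/d³
        = 2 × (6.674 × 10⁻¹¹) × (4.03 × 10²⁵) × (3.81 × 10⁵) / (5.71 × 10⁸)³
        = 1.10 × 10⁻⁵ m/s²

1.10 × 10⁻⁵ m/s²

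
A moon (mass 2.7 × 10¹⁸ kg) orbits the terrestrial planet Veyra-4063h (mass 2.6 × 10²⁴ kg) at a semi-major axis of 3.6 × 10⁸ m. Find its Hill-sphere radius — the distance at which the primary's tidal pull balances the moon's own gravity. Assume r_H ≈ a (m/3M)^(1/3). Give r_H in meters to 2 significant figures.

r_H ≈ a (m/3M)^(1/3)
    = (3.6 × 10⁸) × (2.7 × 10¹⁸ / (3 × 2.6 × 10²⁴))^(1/3)
    = 2.5 × 10⁶ m

2.5 × 10⁶ m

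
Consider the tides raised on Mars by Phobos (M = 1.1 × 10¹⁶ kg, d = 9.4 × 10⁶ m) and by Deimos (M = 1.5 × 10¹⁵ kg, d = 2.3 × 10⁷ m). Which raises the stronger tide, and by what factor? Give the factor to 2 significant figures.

Phobos, by a factor of ≈ 110

Compare M/d³ for the two perturbers:
Phobos: (1.1 × 10¹⁶) / (9.4 × 10⁶)³ = 1.324 × 10⁻⁵
Deimos: (1.5 × 10¹⁵) / (2.3 × 10⁷)³ = 1.233 × 10⁻⁷
Ratio (larger/smaller) = 110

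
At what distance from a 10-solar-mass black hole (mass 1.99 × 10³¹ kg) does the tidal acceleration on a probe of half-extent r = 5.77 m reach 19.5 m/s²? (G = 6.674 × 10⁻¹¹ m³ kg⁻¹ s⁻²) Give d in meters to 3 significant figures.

9.23 × 10⁶ m

2GMr/d³ = a_tidal  ⇒  d = (2GMr / a_tidal)^(1/3)
d = (2 × 6.674×10⁻¹¹ × (1.99 × 10³¹) × (5.77) / (19.5))^(1/3)
  = 9.23 × 10⁶ m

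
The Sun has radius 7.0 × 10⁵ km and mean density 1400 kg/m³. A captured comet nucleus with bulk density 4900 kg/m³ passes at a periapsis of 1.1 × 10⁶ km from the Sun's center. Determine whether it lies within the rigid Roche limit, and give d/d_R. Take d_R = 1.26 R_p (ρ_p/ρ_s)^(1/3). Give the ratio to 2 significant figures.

d_R = 1.26 × (7.0 × 10⁵ km) × (1400/4900)^(1/3) = 5.809 × 10⁵ km
d/d_R = (1.1 × 10⁶) / (5.809 × 10⁵) = 1.9
Since d/d_R > 1, the body is outside the Roche limit.

outside; d/d_R ≈ 1.9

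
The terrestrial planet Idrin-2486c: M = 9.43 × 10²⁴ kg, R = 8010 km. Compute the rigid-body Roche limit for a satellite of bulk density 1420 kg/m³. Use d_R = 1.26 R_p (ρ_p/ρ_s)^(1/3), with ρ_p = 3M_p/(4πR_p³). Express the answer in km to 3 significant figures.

14700 km

ρ_p = 3M_p/(4πR_p³) = 3 × (9.43 × 10²⁴) / (4π × (8.01 × 10⁶ m)³) = 4380 kg/m³
d_R = 1.26 × 8010 km × (4380/1420)^(1/3)
    = 14700 km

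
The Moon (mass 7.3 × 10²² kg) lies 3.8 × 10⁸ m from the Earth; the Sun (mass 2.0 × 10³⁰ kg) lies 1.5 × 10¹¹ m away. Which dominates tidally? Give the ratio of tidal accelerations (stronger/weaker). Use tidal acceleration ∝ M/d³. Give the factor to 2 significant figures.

Tidal stretch scales as M/d³; compute that for each body.
The Moon: (7.3 × 10²²) / (3.8 × 10⁸)³ = 1.330 × 10⁻³
The Sun: (2.0 × 10³⁰) / (1.5 × 10¹¹)³ = 5.926 × 10⁻⁴
Ratio (larger/smaller) = 2.2

The Moon, by a factor of ≈ 2.2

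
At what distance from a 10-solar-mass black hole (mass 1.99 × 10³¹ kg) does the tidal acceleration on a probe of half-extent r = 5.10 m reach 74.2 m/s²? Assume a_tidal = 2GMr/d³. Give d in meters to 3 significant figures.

5.67 × 10⁶ m

2GMr/d³ = a_tidal  ⇒  d = (2GMr / a_tidal)^(1/3)
d = (2 × 6.674×10⁻¹¹ × (1.99 × 10³¹) × (5.10) / (74.2))^(1/3)
  = 5.67 × 10⁶ m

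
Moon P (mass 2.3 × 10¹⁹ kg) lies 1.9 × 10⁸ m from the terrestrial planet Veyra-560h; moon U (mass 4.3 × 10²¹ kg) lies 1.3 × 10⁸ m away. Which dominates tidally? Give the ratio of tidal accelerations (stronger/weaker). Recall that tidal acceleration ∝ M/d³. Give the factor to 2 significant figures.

Moon U, by a factor of ≈ 580

Tidal acceleration ∝ M/d³, so compare M/d³ for each.
Moon P: (2.3 × 10¹⁹) / (1.9 × 10⁸)³ = 3.353 × 10⁻⁶
Moon U: (4.3 × 10²¹) / (1.3 × 10⁸)³ = 1.957 × 10⁻³
Ratio (larger/smaller) = 580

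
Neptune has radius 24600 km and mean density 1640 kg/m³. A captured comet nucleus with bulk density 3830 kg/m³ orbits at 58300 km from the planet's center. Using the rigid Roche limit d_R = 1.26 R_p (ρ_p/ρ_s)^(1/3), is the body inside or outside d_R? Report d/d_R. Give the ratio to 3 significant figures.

d_R = 1.26 × (24600 km) × (1640/3830)^(1/3) = 23360 km
d/d_R = (58300) / (23360) = 2.50
Since d/d_R > 1, the body is outside the Roche limit.

outside; d/d_R ≈ 2.50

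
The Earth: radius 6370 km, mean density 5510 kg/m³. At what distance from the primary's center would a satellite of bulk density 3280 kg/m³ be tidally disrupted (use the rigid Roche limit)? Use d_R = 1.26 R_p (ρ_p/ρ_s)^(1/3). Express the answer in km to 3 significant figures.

d_R = 1.26 × 6370 km × (5510/3280)^(1/3)
    = 9540 km

9540 km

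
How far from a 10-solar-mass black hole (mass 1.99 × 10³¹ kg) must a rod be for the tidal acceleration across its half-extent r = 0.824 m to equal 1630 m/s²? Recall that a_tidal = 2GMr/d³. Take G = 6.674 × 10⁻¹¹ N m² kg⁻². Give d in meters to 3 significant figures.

2GMr/d³ = a_tidal  ⇒  d = (2GMr / a_tidal)^(1/3)
d = (2 × 6.674×10⁻¹¹ × (1.99 × 10³¹) × (0.824) / (1630))^(1/3)
  = 1.10 × 10⁶ m

1.10 × 10⁶ m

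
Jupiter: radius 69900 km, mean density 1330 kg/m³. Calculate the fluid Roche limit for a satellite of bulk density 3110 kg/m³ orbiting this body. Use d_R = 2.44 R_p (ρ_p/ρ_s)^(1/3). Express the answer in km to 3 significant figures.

1.28 × 10⁵ km

d_R = 2.44 × 69900 km × (1330/3110)^(1/3)
    = 1.28 × 10⁵ km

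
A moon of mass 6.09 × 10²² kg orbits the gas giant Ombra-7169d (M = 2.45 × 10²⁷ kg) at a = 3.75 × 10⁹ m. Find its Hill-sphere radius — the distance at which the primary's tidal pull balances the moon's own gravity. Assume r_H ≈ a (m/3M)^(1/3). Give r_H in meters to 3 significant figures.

7.59 × 10⁷ m

r_H ≈ a (m/3M)^(1/3)
    = (3.75 × 10⁹) × (6.09 × 10²² / (3 × 2.45 × 10²⁷))^(1/3)
    = 7.59 × 10⁷ m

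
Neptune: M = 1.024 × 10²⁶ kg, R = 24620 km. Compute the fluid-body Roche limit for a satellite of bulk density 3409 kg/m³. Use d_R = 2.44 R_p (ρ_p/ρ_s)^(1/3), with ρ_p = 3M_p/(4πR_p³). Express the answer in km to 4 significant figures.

ρ_p = 3M_p/(4πR_p³) = 3 × (1.024 × 10²⁶) / (4π × (2.462 × 10⁷ m)³) = 1638 kg/m³
d_R = 2.44 × 24620 km × (1638/3409)^(1/3)
    = 47050 km

47050 km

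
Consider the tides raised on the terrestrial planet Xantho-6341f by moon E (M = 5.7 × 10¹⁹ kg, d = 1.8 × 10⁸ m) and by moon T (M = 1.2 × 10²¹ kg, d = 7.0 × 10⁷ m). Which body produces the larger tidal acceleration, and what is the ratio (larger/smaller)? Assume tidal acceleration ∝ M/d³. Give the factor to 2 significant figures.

Moon T, by a factor of ≈ 360

The tide-raising term goes as M/d³ (the gradient of a 1/d² field).
Moon E: (5.7 × 10¹⁹) / (1.8 × 10⁸)³ = 9.774 × 10⁻⁶
Moon T: (1.2 × 10²¹) / (7.0 × 10⁷)³ = 3.499 × 10⁻³
Ratio (larger/smaller) = 360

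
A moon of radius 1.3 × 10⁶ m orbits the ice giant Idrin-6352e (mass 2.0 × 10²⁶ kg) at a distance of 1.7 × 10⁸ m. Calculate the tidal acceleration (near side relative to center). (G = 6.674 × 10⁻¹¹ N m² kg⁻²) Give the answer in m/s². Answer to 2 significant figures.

The tidal stretch is the gradient of GM/d² times the body's extent r, hence the 1/d³ dependence.
Δg = 2GMr/d³
   = 2 × (6.674 × 10⁻¹¹) × (2.0 × 10²⁶) × (1.3 × 10⁶) / (1.7 × 10⁸)³
   = 7.1 × 10⁻³ m/s²

7.1 × 10⁻³ m/s²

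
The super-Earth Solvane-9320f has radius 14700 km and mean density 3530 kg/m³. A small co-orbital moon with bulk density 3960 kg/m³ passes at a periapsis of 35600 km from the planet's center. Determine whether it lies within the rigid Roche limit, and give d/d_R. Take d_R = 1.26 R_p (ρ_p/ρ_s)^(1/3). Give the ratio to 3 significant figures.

outside; d/d_R ≈ 2.00

d_R = 1.26 × (14700 km) × (3530/3960)^(1/3) = 17830 km
d/d_R = (35600) / (17830) = 2.00
Since d/d_R > 1, the body is outside the Roche limit.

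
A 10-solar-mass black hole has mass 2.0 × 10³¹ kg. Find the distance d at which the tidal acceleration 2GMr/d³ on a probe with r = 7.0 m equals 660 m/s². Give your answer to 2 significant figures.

3.0 × 10⁶ m

2GMr/d³ = a_tidal  ⇒  d = (2GMr / a_tidal)^(1/3)
d = (2 × 6.674×10⁻¹¹ × (2.0 × 10³¹) × (7.0) / (660))^(1/3)
  = 3.0 × 10⁶ m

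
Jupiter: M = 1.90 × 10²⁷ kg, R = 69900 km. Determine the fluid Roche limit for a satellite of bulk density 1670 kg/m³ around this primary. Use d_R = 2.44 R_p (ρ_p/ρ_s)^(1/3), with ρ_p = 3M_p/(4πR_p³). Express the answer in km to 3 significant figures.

ρ_p = 3M_p/(4πR_p³) = 3 × (1.90 × 10²⁷) / (4π × (6.99 × 10⁷ m)³) = 1330 kg/m³
d_R = 2.44 × 69900 km × (1330/1670)^(1/3)
    = 1.58 × 10⁵ km

1.58 × 10⁵ km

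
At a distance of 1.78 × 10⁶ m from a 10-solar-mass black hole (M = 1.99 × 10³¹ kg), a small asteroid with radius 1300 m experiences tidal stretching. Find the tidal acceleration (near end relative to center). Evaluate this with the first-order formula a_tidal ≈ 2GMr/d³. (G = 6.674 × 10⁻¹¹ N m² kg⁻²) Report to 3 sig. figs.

6.12 × 10⁵ m/s²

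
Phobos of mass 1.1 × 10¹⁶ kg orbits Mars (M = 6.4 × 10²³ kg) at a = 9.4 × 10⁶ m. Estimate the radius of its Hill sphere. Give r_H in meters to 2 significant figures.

1.7 × 10⁴ m

r_H ≈ a (m/3M)^(1/3)
    = (9.4 × 10⁶) × (1.1 × 10¹⁶ / (3 × 6.4 × 10²³))^(1/3)
    = 1.7 × 10⁴ m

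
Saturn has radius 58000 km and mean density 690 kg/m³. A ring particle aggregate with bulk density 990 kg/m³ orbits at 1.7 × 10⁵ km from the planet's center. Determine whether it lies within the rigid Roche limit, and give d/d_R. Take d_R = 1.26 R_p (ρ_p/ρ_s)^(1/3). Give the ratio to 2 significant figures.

outside; d/d_R ≈ 2.6

d_R = 1.26 × (58000 km) × (690/990)^(1/3) = 64790 km
d/d_R = (1.7 × 10⁵) / (64790) = 2.6
Since d/d_R > 1, the body is outside the Roche limit.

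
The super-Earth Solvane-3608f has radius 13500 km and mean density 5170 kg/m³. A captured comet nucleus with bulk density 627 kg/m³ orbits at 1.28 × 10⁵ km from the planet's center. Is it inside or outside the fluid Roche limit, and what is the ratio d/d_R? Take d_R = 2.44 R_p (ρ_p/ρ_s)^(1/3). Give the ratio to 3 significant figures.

outside; d/d_R ≈ 1.92

d_R = 2.44 × (13500 km) × (5170/627)^(1/3) = 66550 km
d/d_R = (1.28 × 10⁵) / (66550) = 1.92
Since d/d_R > 1, the body is outside the Roche limit.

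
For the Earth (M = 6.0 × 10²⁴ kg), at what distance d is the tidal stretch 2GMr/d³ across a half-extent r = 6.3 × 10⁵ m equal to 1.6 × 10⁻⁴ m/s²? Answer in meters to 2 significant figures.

1.5 × 10⁸ m

2GMr/d³ = a_tidal  ⇒  d = (2GMr / a_tidal)^(1/3)
d = (2 × 6.674×10⁻¹¹ × (6.0 × 10²⁴) × (6.3 × 10⁵) / (1.6 × 10⁻⁴))^(1/3)
  = 1.5 × 10⁸ m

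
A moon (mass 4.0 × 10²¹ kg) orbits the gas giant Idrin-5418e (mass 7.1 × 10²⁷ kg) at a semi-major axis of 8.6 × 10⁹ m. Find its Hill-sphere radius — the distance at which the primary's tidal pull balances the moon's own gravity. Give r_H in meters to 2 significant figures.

r_H ≈ a (m/3M)^(1/3)
    = (8.6 × 10⁹) × (4.0 × 10²¹ / (3 × 7.1 × 10²⁷))^(1/3)
    = 4.9 × 10⁷ m

4.9 × 10⁷ m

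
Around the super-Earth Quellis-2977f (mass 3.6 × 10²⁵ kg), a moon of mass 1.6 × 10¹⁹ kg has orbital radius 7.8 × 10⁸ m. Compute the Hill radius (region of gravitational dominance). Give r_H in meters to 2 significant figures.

4.1 × 10⁶ m

r_H ≈ a (m/3M)^(1/3)
    = (7.8 × 10⁸) × (1.6 × 10¹⁹ / (3 × 3.6 × 10²⁵))^(1/3)
    = 4.1 × 10⁶ m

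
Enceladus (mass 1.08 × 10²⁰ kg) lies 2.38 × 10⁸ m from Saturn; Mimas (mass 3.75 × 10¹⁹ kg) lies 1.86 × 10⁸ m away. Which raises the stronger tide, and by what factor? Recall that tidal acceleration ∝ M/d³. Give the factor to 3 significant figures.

Enceladus, by a factor of ≈ 1.37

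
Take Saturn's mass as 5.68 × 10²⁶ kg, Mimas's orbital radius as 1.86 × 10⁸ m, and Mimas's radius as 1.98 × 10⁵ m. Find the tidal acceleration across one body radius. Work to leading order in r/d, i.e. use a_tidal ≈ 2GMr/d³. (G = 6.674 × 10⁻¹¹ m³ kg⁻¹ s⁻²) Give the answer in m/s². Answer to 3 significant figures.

The tidal stretch is the gradient of GM/d² times the body's extent r, hence the 1/d³ dependence.
Δg = 2GMr/d³
   = 2 × (6.674 × 10⁻¹¹) × (5.68 × 10²⁶) × (1.98 × 10⁵) / (1.86 × 10⁸)³
   = 2.33 × 10⁻³ m/s²

2.33 × 10⁻³ m/s²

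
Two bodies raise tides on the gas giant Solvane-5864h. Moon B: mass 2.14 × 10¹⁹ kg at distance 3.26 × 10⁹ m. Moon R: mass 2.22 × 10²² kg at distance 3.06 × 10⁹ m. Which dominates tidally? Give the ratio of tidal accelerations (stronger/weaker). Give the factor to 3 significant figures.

Moon R, by a factor of ≈ 1250

The tide-raising term goes as M/d³ (the gradient of a 1/d² field).
Moon B: (2.14 × 10¹⁹) / (3.26 × 10⁹)³ = 6.177 × 10⁻¹⁰
Moon R: (2.22 × 10²²) / (3.06 × 10⁹)³ = 7.748 × 10⁻⁷
Ratio (larger/smaller) = 1250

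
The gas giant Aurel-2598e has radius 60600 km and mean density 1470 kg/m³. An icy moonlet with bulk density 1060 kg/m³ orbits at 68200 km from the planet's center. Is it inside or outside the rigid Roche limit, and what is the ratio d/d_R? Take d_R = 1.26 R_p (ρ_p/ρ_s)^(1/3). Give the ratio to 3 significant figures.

inside; d/d_R ≈ 0.801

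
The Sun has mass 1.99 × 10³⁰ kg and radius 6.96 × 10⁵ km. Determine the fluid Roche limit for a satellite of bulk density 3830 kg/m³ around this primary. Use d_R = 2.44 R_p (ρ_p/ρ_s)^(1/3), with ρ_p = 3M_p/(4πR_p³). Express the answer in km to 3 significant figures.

ρ_p = 3M_p/(4πR_p³) = 3 × (1.99 × 10³⁰) / (4π × (6.96 × 10⁸ m)³) = 1410 kg/m³
d_R = 2.44 × 6.96 × 10⁵ km × (1410/3830)^(1/3)
    = 1.22 × 10⁶ km

1.22 × 10⁶ km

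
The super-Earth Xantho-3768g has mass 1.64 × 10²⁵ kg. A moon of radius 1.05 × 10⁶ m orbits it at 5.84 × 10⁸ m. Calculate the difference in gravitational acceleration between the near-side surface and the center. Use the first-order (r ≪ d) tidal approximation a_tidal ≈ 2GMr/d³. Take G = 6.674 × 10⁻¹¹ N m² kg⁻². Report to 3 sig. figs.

The tidal stretch is the gradient of GM/d² times the body's extent r, hence the 1/d³ dependence.
Δa = 2GMr/d³
   = 2 × (6.674 × 10⁻¹¹) × (1.64 × 10²⁵) × (1.05 × 10⁶) / (5.84 × 10⁸)³
   = 1.15 × 10⁻⁵ m/s²

1.15 × 10⁻⁵ m/s²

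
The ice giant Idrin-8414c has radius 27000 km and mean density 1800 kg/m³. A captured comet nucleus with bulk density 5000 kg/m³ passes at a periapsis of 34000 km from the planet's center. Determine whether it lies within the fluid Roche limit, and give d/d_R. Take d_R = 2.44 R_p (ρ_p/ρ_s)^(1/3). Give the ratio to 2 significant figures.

inside; d/d_R ≈ 0.73

d_R = 2.44 × (27000 km) × (1800/5000)^(1/3) = 46870 km
d/d_R = (34000) / (46870) = 0.73
Since d/d_R < 1, the body is inside the Roche limit.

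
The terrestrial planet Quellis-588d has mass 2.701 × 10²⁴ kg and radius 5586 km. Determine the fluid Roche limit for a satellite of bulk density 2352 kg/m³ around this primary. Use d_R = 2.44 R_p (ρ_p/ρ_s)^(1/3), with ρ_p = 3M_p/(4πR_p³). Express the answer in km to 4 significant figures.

ρ_p = 3M_p/(4πR_p³) = 3 × (2.701 × 10²⁴) / (4π × (5.586 × 10⁶ m)³) = 3699 kg/m³
d_R = 2.44 × 5586 km × (3699/2352)^(1/3)
    = 15850 km

15850 km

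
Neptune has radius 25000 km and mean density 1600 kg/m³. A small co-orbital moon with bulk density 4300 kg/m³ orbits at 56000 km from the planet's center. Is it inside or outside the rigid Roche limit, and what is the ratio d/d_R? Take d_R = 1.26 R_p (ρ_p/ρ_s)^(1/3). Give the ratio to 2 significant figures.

outside; d/d_R ≈ 2.5

d_R = 1.26 × (25000 km) × (1600/4300)^(1/3) = 22660 km
d/d_R = (56000) / (22660) = 2.5
Since d/d_R > 1, the body is outside the Roche limit.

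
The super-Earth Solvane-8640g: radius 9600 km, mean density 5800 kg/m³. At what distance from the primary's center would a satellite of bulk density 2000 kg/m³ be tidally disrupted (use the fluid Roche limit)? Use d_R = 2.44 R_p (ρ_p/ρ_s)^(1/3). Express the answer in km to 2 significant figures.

33000 km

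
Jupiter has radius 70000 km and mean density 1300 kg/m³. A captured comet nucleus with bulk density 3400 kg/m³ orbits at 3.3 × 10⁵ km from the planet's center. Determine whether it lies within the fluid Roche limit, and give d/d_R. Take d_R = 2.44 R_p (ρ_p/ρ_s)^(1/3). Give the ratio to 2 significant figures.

d_R = 2.44 × (70000 km) × (1300/3400)^(1/3) = 1.240 × 10⁵ km
d/d_R = (3.3 × 10⁵) / (1.240 × 10⁵) = 2.7
Since d/d_R > 1, the body is outside the Roche limit.

outside; d/d_R ≈ 2.7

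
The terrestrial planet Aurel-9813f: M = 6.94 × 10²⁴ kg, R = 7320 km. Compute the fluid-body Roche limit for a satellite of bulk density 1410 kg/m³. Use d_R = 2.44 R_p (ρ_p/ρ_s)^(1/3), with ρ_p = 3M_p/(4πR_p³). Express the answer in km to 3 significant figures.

25700 km

ρ_p = 3M_p/(4πR_p³) = 3 × (6.94 × 10²⁴) / (4π × (7.32 × 10⁶ m)³) = 4220 kg/m³
d_R = 2.44 × 7320 km × (4220/1410)^(1/3)
    = 25700 km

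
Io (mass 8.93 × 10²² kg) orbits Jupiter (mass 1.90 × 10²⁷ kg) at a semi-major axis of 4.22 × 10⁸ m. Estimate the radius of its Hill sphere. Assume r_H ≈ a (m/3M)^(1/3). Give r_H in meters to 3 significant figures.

1.06 × 10⁷ m

r_H ≈ a (m/3M)^(1/3)
    = (4.22 × 10⁸) × (8.93 × 10²² / (3 × 1.90 × 10²⁷))^(1/3)
    = 1.06 × 10⁷ m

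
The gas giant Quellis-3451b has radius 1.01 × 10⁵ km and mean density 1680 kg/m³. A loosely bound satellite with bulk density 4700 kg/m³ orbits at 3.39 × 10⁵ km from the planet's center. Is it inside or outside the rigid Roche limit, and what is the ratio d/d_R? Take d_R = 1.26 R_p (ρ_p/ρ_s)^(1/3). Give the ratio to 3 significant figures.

outside; d/d_R ≈ 3.75

d_R = 1.26 × (1.01 × 10⁵ km) × (1680/4700)^(1/3) = 90320 km
d/d_R = (3.39 × 10⁵) / (90320) = 3.75
Since d/d_R > 1, the body is outside the Roche limit.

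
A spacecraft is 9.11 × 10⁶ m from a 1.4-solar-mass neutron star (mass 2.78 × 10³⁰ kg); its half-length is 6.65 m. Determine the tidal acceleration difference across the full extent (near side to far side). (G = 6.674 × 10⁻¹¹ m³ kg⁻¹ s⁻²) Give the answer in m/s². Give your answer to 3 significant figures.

6.53 m/s²

Near-to-far spans 2r, so the tidal difference is twice the near-to-center value: 4GMr/d³.
a_tidal = 4GMr/d³
        = 4 × (6.674 × 10⁻¹¹) × (2.78 × 10³⁰) × (6.65) / (9.11 × 10⁶)³
        = 6.53 m/s²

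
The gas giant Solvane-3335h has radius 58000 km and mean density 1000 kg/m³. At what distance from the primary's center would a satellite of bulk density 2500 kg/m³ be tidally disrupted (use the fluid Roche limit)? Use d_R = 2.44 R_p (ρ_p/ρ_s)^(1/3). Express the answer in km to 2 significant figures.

d_R = 2.44 × 58000 km × (1000/2500)^(1/3)
    = 1.0 × 10⁵ km

1.0 × 10⁵ km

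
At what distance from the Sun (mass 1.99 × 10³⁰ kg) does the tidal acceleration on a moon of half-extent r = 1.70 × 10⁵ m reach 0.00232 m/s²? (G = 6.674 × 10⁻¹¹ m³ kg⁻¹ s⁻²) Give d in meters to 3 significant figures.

2GMr/d³ = a_tidal  ⇒  d = (2GMr / a_tidal)^(1/3)
d = (2 × 6.674×10⁻¹¹ × (1.99 × 10³⁰) × (1.70 × 10⁵) / (0.00232))^(1/3)
  = 2.69 × 10⁹ m

2.69 × 10⁹ m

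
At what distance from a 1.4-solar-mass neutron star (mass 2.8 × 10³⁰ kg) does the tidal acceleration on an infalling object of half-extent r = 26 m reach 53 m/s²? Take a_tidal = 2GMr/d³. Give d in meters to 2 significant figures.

5.7 × 10⁶ m

2GMr/d³ = a_tidal  ⇒  d = (2GMr / a_tidal)^(1/3)
d = (2 × 6.674×10⁻¹¹ × (2.8 × 10³⁰) × (26) / (53))^(1/3)
  = 5.7 × 10⁶ m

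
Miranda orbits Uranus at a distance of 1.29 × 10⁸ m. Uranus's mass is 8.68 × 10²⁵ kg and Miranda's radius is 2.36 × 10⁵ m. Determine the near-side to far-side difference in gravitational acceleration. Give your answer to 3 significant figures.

2.55 × 10⁻³ m/s²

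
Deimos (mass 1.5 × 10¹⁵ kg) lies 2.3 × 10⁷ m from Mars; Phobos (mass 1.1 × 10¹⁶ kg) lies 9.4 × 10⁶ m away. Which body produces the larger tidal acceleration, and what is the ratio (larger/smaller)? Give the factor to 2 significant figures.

Compare M/d³ for the two perturbers:
Deimos: (1.5 × 10¹⁵) / (2.3 × 10⁷)³ = 1.233 × 10⁻⁷
Phobos: (1.1 × 10¹⁶) / (9.4 × 10⁶)³ = 1.324 × 10⁻⁵
Ratio (larger/smaller) = 110

Phobos, by a factor of ≈ 110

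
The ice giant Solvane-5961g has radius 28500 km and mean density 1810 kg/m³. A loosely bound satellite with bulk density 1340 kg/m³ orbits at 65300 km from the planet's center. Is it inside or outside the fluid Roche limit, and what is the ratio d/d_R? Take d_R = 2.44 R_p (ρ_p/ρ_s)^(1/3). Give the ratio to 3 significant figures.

d_R = 2.44 × (28500 km) × (1810/1340)^(1/3) = 76870 km
d/d_R = (65300) / (76870) = 0.849
Since d/d_R < 1, the body is inside the Roche limit.

inside; d/d_R ≈ 0.849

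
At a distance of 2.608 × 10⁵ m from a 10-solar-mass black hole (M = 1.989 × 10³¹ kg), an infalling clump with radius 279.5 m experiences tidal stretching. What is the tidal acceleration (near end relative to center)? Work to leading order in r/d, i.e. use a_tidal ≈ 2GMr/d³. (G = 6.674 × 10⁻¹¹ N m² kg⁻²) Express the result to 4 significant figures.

4.183 × 10⁷ m/s²

Δa = 2GMr/d³
   = 2 × (6.674 × 10⁻¹¹) × (1.989 × 10³¹) × (279.5) / (2.608 × 10⁵)³
   = 4.183 × 10⁷ m/s²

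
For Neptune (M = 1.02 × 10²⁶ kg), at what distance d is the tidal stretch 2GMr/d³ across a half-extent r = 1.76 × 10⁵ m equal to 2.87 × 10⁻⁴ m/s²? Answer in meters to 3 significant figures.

2.03 × 10⁸ m

2GMr/d³ = a_tidal  ⇒  d = (2GMr / a_tidal)^(1/3)
d = (2 × 6.674×10⁻¹¹ × (1.02 × 10²⁶) × (1.76 × 10⁵) / (2.87 × 10⁻⁴))^(1/3)
  = 2.03 × 10⁸ m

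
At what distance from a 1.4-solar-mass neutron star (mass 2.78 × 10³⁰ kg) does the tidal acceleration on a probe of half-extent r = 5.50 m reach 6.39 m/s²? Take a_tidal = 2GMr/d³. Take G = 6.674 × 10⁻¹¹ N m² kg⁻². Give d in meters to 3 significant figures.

2GMr/d³ = a_tidal  ⇒  d = (2GMr / a_tidal)^(1/3)
d = (2 × 6.674×10⁻¹¹ × (2.78 × 10³⁰) × (5.50) / (6.39))^(1/3)
  = 6.84 × 10⁶ m

6.84 × 10⁶ m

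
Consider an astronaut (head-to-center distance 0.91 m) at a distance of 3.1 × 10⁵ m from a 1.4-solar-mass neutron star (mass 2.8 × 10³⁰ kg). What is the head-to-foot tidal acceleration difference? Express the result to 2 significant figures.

a_tidal = 4GMr/d³
        = 4 × (6.674 × 10⁻¹¹) × (2.8 × 10³⁰) × (0.91) / (3.1 × 10⁵)³
        = 2.3 × 10⁴ m/s²

2.3 × 10⁴ m/s²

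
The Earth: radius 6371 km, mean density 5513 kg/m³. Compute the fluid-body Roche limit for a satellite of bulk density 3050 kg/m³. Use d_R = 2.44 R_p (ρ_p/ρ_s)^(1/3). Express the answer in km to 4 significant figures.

d_R = 2.44 × 6371 km × (5513/3050)^(1/3)
    = 18940 km

18940 km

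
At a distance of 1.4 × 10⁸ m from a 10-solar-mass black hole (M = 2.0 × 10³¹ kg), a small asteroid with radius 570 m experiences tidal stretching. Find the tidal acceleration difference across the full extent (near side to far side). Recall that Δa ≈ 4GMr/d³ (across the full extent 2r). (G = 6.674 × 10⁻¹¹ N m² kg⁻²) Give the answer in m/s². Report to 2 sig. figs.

1.1 m/s²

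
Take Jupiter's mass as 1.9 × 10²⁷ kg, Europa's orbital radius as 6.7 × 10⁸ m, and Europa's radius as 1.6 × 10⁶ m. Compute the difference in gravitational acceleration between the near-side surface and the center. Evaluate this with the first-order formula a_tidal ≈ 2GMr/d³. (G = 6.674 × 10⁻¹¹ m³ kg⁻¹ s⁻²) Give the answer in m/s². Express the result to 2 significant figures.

a_tidal = 2GMr/d³
        = 2 × (6.674 × 10⁻¹¹) × (1.9 × 10²⁷) × (1.6 × 10⁶) / (6.7 × 10⁸)³
        = 1.3 × 10⁻³ m/s²

1.3 × 10⁻³ m/s²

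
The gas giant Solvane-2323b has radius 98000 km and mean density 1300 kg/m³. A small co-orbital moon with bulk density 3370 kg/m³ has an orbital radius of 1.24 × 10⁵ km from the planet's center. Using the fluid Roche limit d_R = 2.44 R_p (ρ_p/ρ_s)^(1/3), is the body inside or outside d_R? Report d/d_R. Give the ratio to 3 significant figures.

d_R = 2.44 × (98000 km) × (1300/3370)^(1/3) = 1.741 × 10⁵ km
d/d_R = (1.24 × 10⁵) / (1.741 × 10⁵) = 0.712
Since d/d_R < 1, the body is inside the Roche limit.

inside; d/d_R ≈ 0.712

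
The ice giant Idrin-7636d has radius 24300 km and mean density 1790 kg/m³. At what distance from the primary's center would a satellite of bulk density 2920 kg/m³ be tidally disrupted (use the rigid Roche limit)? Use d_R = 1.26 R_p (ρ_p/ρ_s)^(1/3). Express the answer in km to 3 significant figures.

d_R = 1.26 × 24300 km × (1790/2920)^(1/3)
    = 26000 km

26000 km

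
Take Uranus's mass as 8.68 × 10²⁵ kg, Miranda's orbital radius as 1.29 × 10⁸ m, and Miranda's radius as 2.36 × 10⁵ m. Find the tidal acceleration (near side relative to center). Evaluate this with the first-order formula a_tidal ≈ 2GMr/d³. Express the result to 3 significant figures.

1.27 × 10⁻³ m/s²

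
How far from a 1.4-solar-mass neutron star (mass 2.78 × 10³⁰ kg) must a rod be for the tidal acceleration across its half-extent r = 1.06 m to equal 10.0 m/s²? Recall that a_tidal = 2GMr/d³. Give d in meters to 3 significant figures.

2GMr/d³ = a_tidal  ⇒  d = (2GMr / a_tidal)^(1/3)
d = (2 × 6.674×10⁻¹¹ × (2.78 × 10³⁰) × (1.06) / (10.0))^(1/3)
  = 3.40 × 10⁶ m

3.40 × 10⁶ m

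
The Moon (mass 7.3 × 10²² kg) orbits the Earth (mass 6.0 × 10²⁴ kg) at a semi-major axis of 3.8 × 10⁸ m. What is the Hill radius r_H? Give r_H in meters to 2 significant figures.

r_H ≈ a (m/3M)^(1/3)
    = (3.8 × 10⁸) × (7.3 × 10²² / (3 × 6.0 × 10²⁴))^(1/3)
    = 6.1 × 10⁷ m

6.1 × 10⁷ m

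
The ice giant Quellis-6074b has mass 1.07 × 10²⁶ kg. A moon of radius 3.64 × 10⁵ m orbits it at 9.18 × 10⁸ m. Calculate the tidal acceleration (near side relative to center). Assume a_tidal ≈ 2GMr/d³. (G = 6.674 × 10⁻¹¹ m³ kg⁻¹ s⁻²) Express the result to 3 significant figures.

Δg = 2GMr/d³
   = 2 × (6.674 × 10⁻¹¹) × (1.07 × 10²⁶) × (3.64 × 10⁵) / (9.18 × 10⁸)³
   = 6.72 × 10⁻⁶ m/s²

6.72 × 10⁻⁶ m/s²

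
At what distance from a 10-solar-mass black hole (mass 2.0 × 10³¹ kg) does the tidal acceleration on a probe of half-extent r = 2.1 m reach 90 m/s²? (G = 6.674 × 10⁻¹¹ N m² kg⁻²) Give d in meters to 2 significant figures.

4.0 × 10⁶ m

2GMr/d³ = a_tidal  ⇒  d = (2GMr / a_tidal)^(1/3)
d = (2 × 6.674×10⁻¹¹ × (2.0 × 10³¹) × (2.1) / (90))^(1/3)
  = 4.0 × 10⁶ m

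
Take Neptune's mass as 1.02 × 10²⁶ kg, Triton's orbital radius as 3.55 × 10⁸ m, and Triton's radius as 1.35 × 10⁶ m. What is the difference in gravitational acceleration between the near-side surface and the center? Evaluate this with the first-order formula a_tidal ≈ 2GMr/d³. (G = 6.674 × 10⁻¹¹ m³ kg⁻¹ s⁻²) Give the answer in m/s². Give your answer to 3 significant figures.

4.11 × 10⁻⁴ m/s²

a_tidal = 2GMr/d³
        = 2 × (6.674 × 10⁻¹¹) × (1.02 × 10²⁶) × (1.35 × 10⁶) / (3.55 × 10⁸)³
        = 4.11 × 10⁻⁴ m/s²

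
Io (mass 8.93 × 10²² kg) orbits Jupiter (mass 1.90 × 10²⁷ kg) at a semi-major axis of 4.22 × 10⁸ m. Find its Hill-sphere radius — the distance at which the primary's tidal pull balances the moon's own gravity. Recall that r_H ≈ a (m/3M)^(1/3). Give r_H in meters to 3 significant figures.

r_H ≈ a (m/3M)^(1/3)
    = (4.22 × 10⁸) × (8.93 × 10²² / (3 × 1.90 × 10²⁷))^(1/3)
    = 1.06 × 10⁷ m

1.06 × 10⁷ m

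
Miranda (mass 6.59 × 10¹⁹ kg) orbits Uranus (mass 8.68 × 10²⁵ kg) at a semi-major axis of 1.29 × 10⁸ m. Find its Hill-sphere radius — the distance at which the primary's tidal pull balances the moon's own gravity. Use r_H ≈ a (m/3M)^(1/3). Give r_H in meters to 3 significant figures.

8.16 × 10⁵ m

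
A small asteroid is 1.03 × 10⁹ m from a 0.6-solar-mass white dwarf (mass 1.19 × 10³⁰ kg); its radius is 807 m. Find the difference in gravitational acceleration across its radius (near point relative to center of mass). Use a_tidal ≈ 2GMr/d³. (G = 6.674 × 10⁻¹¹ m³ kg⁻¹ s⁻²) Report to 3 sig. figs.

1.17 × 10⁻⁴ m/s²

a_tidal = 2GMr/d³
        = 2 × (6.674 × 10⁻¹¹) × (1.19 × 10³⁰) × (807) / (1.03 × 10⁹)³
        = 1.17 × 10⁻⁴ m/s²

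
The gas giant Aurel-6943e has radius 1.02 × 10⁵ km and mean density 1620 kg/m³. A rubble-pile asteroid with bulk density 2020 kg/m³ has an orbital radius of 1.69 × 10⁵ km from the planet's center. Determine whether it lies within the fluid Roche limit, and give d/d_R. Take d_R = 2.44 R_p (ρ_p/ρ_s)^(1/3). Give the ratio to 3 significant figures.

inside; d/d_R ≈ 0.731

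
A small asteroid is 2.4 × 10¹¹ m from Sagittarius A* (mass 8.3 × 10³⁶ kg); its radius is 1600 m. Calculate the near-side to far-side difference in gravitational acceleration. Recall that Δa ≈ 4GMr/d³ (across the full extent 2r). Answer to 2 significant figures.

The field gradient is 2GM/d³; across the full diameter 2r the difference is 4GMr/d³.
Δg = 4GMr/d³
   = 4 × (6.674 × 10⁻¹¹) × (8.3 × 10³⁶) × (1600) / (2.4 × 10¹¹)³
   = 2.6 × 10⁻⁴ m/s²

2.6 × 10⁻⁴ m/s²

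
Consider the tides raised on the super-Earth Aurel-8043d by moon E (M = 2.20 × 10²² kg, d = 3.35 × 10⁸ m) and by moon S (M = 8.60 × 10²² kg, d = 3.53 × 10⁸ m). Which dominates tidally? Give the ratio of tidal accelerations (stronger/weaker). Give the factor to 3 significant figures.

Moon S, by a factor of ≈ 3.34

Compare M/d³ for the two perturbers:
Moon E: (2.20 × 10²²) / (3.35 × 10⁸)³ = 5.852 × 10⁻⁴
Moon S: (8.60 × 10²²) / (3.53 × 10⁸)³ = 1.955 × 10⁻³
Ratio (larger/smaller) = 3.34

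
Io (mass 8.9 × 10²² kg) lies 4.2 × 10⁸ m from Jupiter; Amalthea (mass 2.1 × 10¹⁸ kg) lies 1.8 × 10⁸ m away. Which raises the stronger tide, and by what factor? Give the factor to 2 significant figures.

The tide-raising term goes as M/d³ (the gradient of a 1/d² field).
Io: (8.9 × 10²²) / (4.2 × 10⁸)³ = 1.201 × 10⁻³
Amalthea: (2.1 × 10¹⁸) / (1.8 × 10⁸)³ = 3.601 × 10⁻⁷
Ratio (larger/smaller) = 3300

Io, by a factor of ≈ 3300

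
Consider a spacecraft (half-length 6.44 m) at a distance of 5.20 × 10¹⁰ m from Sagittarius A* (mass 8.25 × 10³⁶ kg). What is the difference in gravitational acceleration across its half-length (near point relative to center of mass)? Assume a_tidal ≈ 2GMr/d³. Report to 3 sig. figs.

5.04 × 10⁻⁵ m/s²

Δg = 2GMr/d³
   = 2 × (6.674 × 10⁻¹¹) × (8.25 × 10³⁶) × (6.44) / (5.20 × 10¹⁰)³
   = 5.04 × 10⁻⁵ m/s²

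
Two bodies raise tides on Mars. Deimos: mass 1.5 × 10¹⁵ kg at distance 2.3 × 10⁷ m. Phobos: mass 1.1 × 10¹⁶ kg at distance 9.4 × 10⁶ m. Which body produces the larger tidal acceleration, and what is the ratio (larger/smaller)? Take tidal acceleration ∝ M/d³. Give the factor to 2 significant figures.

Phobos, by a factor of ≈ 110

Tidal acceleration ∝ M/d³, so compare M/d³ for each.
Deimos: (1.5 × 10¹⁵) / (2.3 × 10⁷)³ = 1.233 × 10⁻⁷
Phobos: (1.1 × 10¹⁶) / (9.4 × 10⁶)³ = 1.324 × 10⁻⁵
Ratio (larger/smaller) = 110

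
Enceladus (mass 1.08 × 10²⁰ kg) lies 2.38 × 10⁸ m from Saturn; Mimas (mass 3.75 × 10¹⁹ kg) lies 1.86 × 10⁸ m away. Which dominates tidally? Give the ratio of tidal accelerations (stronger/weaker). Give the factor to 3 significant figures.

Tidal stretch scales as M/d³; compute that for each body.
Enceladus: (1.08 × 10²⁰) / (2.38 × 10⁸)³ = 8.011 × 10⁻⁶
Mimas: (3.75 × 10¹⁹) / (1.86 × 10⁸)³ = 5.828 × 10⁻⁶
Ratio (larger/smaller) = 1.37

Enceladus, by a factor of ≈ 1.37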